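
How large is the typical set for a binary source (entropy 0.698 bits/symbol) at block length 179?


log2|A_typical| = nH = 179 * 0.698 = 124.942, so |A_typical| ~ 2^124.942 = 4.086e+37

4.086e+37


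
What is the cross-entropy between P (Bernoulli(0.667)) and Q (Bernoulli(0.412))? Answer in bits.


H(P,Q) = -p*log2(q) - (1-p)*log2(1-q). -0.667*log2(0.412) = 0.853282; -0.333*log2(0.588) = 0.255115. H(P,Q) = 0.853282 + 0.255115 = 1.1084

1.1084 bits


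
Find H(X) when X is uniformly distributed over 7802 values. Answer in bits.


H = log2(n) = log2(7802) = 12.9296

12.9296 bits


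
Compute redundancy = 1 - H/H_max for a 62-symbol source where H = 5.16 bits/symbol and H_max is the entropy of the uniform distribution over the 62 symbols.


H_max = log2(K) = log2(62) = 5.9542 bits/symbol. Redundancy = 1 - H/H_max = 1 - 5.16/5.9542 = 1 - 0.8666 = 0.1334

0.1334


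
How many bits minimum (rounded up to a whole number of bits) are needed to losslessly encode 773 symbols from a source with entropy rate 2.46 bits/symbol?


Minimum bits >= n * H = 773 * 2.46 = 1901.58, rounded up to a whole number of bits = 1902

1902 bits


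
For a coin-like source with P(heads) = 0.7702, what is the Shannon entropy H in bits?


H = -p*log2(p) - (1-p)*log2(1-p). -0.7702*log2(0.7702) = 0.290130; -0.2298*log2(0.2298) = 0.487532. H = 0.290130 + 0.487532 = 0.7777

0.7777 bits


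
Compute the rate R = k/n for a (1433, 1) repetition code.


Rate = k/n = 1/1433

1/1433


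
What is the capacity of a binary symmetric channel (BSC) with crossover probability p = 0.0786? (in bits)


H(p) = -p*log2(p) - (1-p)*log2(1-p) = -0.0786*log2(0.0786) - 0.9214*log2(0.9214) = 0.288409 + 0.108818 = 0.3972. C = 1 - H(p) = 1 - 0.3972 = 0.6028

0.6028 bits


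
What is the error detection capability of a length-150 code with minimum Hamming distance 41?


Detection capability = d_min - 1 = 41 - 1 = 40

40 errors


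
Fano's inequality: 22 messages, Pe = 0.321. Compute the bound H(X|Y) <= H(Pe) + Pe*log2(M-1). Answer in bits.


H(Pe) = -Pe*log2(Pe) - (1-Pe)*log2(1-Pe) = -0.321*log2(0.321) - 0.679*log2(0.679) = 0.526233 + 0.379233 = 0.9055. Pe*log2(M-1) = 0.321*log2(21) = 1.409934. Bound = H(Pe) + Pe*log2(M-1) = 0.526233 + 0.379233 + 1.409934 = 2.3154

2.3154 bits


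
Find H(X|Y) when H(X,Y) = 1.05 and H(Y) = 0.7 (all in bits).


H(X|Y) = H(X,Y) - H(Y) = 1.05 - 0.7 = 0.35

0.35 bits


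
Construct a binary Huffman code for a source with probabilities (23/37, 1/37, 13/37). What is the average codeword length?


Huffman construction (repeatedly merge the two least-probable nodes; each merge adds 1 bit to every symbol beneath it): 1/37 + 13/37 = 14/37; 14/37 + 23/37 = 1. Resulting codeword lengths (in the order the probabilities were given): (1, 2, 2). L_avg = sum(p_i * l_i) = 23/37*1 + 1/37*2 + 13/37*2 = 51/37 = 1.3784

1.3784 bits


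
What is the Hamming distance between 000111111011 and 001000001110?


Count differing positions: . . ^ ^ ^ ^ ^ ^ . ^ . ^ = 8 differences

8


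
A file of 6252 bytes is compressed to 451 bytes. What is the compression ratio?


Ratio = original / compressed = 6252 / 451 = 13.8625

13.8625


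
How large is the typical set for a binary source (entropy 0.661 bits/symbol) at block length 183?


log2|A_typical| = nH = 183 * 0.661 = 120.963, so |A_typical| ~ 2^120.963 = 2.591e+36

2.591e+36


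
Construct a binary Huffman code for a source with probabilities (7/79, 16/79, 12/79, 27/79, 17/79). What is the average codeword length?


Huffman construction (repeatedly merge the two least-probable nodes; each merge adds 1 bit to every symbol beneath it): 7/79 + 12/79 = 19/79; 16/79 + 17/79 = 33/79; 19/79 + 27/79 = 46/79; 33/79 + 46/79 = 1. Resulting codeword lengths (in the order the probabilities were given): (3, 2, 3, 2, 2). L_avg = sum(p_i * l_i) = 7/79*3 + 16/79*2 + 12/79*3 + 27/79*2 + 17/79*2 = 177/79 = 2.2405

2.2405 bits


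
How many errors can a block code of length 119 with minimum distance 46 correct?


Correction capability = floor((d-1)/2) = floor((46-1)/2) = 22

22 errors


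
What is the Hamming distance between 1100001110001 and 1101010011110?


Count differing positions: . . . ^ . ^ ^ ^ . ^ ^ ^ ^ = 8 differences

8


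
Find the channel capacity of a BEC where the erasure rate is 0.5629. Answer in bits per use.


C = 1 - epsilon = 1 - 0.5629 = 0.4371

0.4371 bits


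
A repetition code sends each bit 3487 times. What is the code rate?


Rate = k/n = 1/3487

1/3487


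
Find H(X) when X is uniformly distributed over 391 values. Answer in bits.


H = log2(n) = log2(391) = 8.611

8.611 bits


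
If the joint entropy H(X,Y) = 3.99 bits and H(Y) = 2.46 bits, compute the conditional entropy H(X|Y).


H(X|Y) = H(X,Y) - H(Y) = 3.99 - 2.46 = 1.53

1.53 bits


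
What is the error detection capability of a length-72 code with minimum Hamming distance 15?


Detection capability = d_min - 1 = 15 - 1 = 14

14 errors


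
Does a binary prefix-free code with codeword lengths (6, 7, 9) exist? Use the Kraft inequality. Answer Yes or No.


Kraft sum = sum(2^(-l_i)) = 0.0254, need <= 1. Result: satisfied (a binary prefix-free code with these lengths exists)

Yes


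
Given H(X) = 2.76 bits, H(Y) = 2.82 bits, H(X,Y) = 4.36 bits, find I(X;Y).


I(X;Y) = H(X) + H(Y) - H(X,Y) = 2.76 + 2.82 - 4.36 = 1.22

1.22 bits


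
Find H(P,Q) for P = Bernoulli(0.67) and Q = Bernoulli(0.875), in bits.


H(P,Q) = -p*log2(q) - (1-p)*log2(1-q). -0.67*log2(0.875) = 0.129072; -0.33*log2(0.125) = 0.990000. H(P,Q) = 0.129072 + 0.990000 = 1.1191

1.1191 bits


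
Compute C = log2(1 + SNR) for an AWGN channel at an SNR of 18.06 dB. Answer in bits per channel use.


SNR_linear = 10^(18.06/10) = 63.9735; C = log2(1 + SNR_linear) = log2(1 + 63.9735) = 6.0218

6.0218 bits/channel use


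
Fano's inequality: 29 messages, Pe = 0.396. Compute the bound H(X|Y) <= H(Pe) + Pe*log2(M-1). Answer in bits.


H(Pe) = -Pe*log2(Pe) - (1-Pe)*log2(1-Pe) = -0.396*log2(0.396) - 0.604*log2(0.604) = 0.529225 + 0.439337 = 0.9686. Pe*log2(M-1) = 0.396*log2(28) = 1.903713. Bound = H(Pe) + Pe*log2(M-1) = 0.529225 + 0.439337 + 1.903713 = 2.8723

2.8723 bits


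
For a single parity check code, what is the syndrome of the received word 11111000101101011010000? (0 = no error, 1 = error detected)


Syndrome = XOR of all bits = 1 XOR 1 XOR 1 XOR 1 XOR 1 XOR 0 XOR 0 XOR 0 XOR 1 XOR 0 XOR 1 XOR 1 XOR 0 XOR 1 XOR 0 XOR 1 XOR 1 XOR 0 XOR 1 XOR 0 XOR 0 XOR 0 XOR 0 = 0

0


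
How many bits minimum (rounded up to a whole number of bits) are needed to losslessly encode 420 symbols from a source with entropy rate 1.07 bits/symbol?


Minimum bits >= n * H = 420 * 1.07 = 449.4, rounded up to a whole number of bits = 450

450 bits


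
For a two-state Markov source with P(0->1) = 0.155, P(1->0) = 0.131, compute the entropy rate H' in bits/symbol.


Stationary distribution: pi_0 = p10/(p01+p10) = 0.458, pi_1 = 0.542. Entropy rate H' = pi_0*H(p01) + pi_1*H(p10) = 0.458*0.6222 + 0.542*0.5602 = 0.5886

0.5886 bits/symbol


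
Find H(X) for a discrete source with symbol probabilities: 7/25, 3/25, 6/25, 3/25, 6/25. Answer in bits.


H = -sum(p_i * log2(p_i)). Terms: -(7/25)*log2(7/25) = 0.514220; -(3/25)*log2(3/25) = 0.367067; -(6/25)*log2(6/25) = 0.494134; -(3/25)*log2(3/25) = 0.367067; -(6/25)*log2(6/25) = 0.494134. H = 0.514220 + 0.367067 + 0.494134 + 0.367067 + 0.494134 = 2.2366

2.2366 bits


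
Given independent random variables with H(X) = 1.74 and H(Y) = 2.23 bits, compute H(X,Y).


For independent variables, H(X,Y) = H(X) + H(Y) = 1.74 + 2.23 = 3.97

3.97 bits


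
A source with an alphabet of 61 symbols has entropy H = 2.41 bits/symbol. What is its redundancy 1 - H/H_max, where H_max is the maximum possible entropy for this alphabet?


H_max = log2(K) = log2(61) = 5.9307 bits/symbol. Redundancy = 1 - H/H_max = 1 - 2.41/5.9307 = 1 - 0.4064 = 0.5936

0.5936


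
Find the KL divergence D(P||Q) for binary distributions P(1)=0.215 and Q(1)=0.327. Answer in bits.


KL = p*log2(p/q) + (1-p)*log2((1-p)/(1-q)) = 0.215*log2(0.215/0.327) + 0.785*log2(0.785/0.673) = 0.0443

0.0443 bits


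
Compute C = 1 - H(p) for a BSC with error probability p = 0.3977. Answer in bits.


H(p) = -p*log2(p) - (1-p)*log2(1-p) = -0.3977*log2(0.3977) - 0.6023*log2(0.6023) = 0.529039 + 0.440550 = 0.9696. C = 1 - H(p) = 1 - 0.9696 = 0.0304

0.0304 bits


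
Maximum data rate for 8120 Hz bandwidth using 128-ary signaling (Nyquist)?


Rate = 2 * B * log2(M) = 2 * 8120 * 7.0 = 113680.0

113680.0 bps


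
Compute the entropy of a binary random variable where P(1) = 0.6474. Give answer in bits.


H = -p*log2(p) - (1-p)*log2(1-p). -0.6474*log2(0.6474) = 0.406095; -0.3526*log2(0.3526) = 0.530274. H = 0.406095 + 0.530274 = 0.9364

0.9364 bits


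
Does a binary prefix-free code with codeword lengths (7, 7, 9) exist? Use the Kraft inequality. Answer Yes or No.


Kraft sum = sum(2^(-l_i)) = 0.0176, need <= 1. Result: satisfied (a binary prefix-free code with these lengths exists)

Yes


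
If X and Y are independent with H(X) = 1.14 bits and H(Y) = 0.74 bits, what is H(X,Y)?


For independent variables, H(X,Y) = H(X) + H(Y) = 1.14 + 0.74 = 1.88

1.88 bits


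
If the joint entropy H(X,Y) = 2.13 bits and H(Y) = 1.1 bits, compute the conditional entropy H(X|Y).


H(X|Y) = H(X,Y) - H(Y) = 2.13 - 1.1 = 1.03

1.03 bits


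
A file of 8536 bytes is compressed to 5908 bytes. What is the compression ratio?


Ratio = original / compressed = 8536 / 5908 = 1.4448

1.4448


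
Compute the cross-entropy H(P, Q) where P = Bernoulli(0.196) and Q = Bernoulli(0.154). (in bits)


H(P,Q) = -p*log2(q) - (1-p)*log2(1-q). -0.196*log2(0.154) = 0.529004; -0.804*log2(0.846) = 0.193981. H(P,Q) = 0.529004 + 0.193981 = 0.723

0.723 bits


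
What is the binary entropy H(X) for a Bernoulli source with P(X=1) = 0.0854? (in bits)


H = -p*log2(p) - (1-p)*log2(1-p). -0.0854*log2(0.0854) = 0.303138; -0.9146*log2(0.9146) = 0.117789. H = 0.303138 + 0.117789 = 0.4209

0.4209 bits


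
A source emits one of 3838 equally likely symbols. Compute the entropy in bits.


H = log2(n) = log2(3838) = 11.9061

11.9061 bits


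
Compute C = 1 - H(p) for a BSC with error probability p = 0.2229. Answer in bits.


H(p) = -p*log2(p) - (1-p)*log2(1-p) = -0.2229*log2(0.2229) - 0.7771*log2(0.7771) = 0.482697 + 0.282731 = 0.7654. C = 1 - H(p) = 1 - 0.7654 = 0.2346

0.2346 bits


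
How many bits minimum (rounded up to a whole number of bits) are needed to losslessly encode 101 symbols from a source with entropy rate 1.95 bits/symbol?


Minimum bits >= n * H = 101 * 1.95 = 196.95, rounded up to a whole number of bits = 197

197 bits


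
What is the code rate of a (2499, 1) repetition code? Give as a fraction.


Rate = k/n = 1/2499

1/2499


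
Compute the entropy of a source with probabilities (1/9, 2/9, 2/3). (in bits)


H = -sum(p_i * log2(p_i)). Terms: -(1/9)*log2(1/9) = 0.352214; -(2/9)*log2(2/9) = 0.482206; -(2/3)*log2(2/3) = 0.389975. H = 0.352214 + 0.482206 + 0.389975 = 1.2244

1.2244 bits


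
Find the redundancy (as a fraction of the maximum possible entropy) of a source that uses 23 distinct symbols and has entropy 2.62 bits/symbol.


H_max = log2(K) = log2(23) = 4.5236 bits/symbol. Redundancy = 1 - H/H_max = 1 - 2.62/4.5236 = 1 - 0.5792 = 0.4208

0.4208


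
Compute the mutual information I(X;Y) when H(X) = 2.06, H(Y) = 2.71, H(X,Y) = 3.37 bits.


I(X;Y) = H(X) + H(Y) - H(X,Y) = 2.06 + 2.71 - 3.37 = 1.4

1.4 bits


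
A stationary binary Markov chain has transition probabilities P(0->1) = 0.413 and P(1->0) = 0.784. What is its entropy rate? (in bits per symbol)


Stationary distribution: pi_0 = p10/(p01+p10) = 0.655, pi_1 = 0.345. Entropy rate H' = pi_0*H(p01) + pi_1*H(p10) = 0.655*0.978 + 0.345*0.7528 = 0.9003

0.9003 bits/symbol


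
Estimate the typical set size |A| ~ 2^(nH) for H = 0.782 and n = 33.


log2|A_typical| = nH = 33 * 0.782 = 25.806, so |A_typical| ~ 2^25.806 = 5.867e+07

5.867e+07


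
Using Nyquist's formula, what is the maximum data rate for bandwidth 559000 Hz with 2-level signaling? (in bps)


Rate = 2 * B * log2(M) = 2 * 559000 * 1.0 = 1118000.0

1118000.0 bps


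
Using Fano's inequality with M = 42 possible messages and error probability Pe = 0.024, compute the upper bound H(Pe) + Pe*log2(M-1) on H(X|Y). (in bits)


H(Pe) = -Pe*log2(Pe) - (1-Pe)*log2(1-Pe) = -0.024*log2(0.024) - 0.976*log2(0.976) = 0.129140 + 0.034206 = 0.1633. Pe*log2(M-1) = 0.024*log2(41) = 0.128581. Bound = H(Pe) + Pe*log2(M-1) = 0.129140 + 0.034206 + 0.128581 = 0.2919

0.2919 bits


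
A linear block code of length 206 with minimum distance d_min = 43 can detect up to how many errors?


Detection capability = d_min - 1 = 43 - 1 = 42

42 errors


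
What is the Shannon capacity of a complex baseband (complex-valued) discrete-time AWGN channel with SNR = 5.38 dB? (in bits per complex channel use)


SNR_linear = 10^(5.38/10) = 3.4514; C = log2(1 + SNR_linear) = log2(1 + 3.4514) = 2.1543

2.1543 bits/channel use


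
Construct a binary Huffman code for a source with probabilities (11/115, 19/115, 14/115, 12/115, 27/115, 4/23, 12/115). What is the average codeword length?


Huffman construction (repeatedly merge the two least-probable nodes; each merge adds 1 bit to every symbol beneath it): 11/115 + 12/115 = 1/5; 12/115 + 14/115 = 26/115; 19/115 + 4/23 = 39/115; 1/5 + 26/115 = 49/115; 27/115 + 39/115 = 66/115; 49/115 + 66/115 = 1. Resulting codeword lengths (in the order the probabilities were given): (3, 3, 3, 3, 2, 3, 3). L_avg = sum(p_i * l_i) = 11/115*3 + 19/115*3 + 14/115*3 + 12/115*3 + 27/115*2 + 4/23*3 + 12/115*3 = 318/115 = 2.7652

2.7652 bits


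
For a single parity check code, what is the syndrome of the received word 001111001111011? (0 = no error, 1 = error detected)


Syndrome = XOR of all bits = 0 XOR 0 XOR 1 XOR 1 XOR 1 XOR 1 XOR 0 XOR 0 XOR 1 XOR 1 XOR 1 XOR 1 XOR 0 XOR 1 XOR 1 = 0

0


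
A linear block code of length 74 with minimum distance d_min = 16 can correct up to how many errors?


Correction capability = floor((d-1)/2) = floor((16-1)/2) = 7

7 errors


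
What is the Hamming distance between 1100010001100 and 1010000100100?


Count differing positions: . ^ ^ . . ^ . ^ . ^ . . . = 5 differences

5


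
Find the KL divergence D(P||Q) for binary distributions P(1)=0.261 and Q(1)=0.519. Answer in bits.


KL = p*log2(p/q) + (1-p)*log2((1-p)/(1-q)) = 0.261*log2(0.261/0.519) + 0.739*log2(0.739/0.481) = 0.199

0.199 bits


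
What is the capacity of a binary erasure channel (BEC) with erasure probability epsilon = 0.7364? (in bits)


C = 1 - epsilon = 1 - 0.7364 = 0.2636

0.2636 bits


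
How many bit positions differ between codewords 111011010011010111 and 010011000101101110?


Count differing positions: ^ . ^ . . . . ^ . ^ ^ . ^ ^ ^ . . ^ = 9 differences

9


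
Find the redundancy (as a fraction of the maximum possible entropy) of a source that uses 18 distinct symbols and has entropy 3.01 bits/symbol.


H_max = log2(K) = log2(18) = 4.1699 bits/symbol. Redundancy = 1 - H/H_max = 1 - 3.01/4.1699 = 1 - 0.7218 = 0.2782

0.2782


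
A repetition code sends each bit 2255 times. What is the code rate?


Rate = k/n = 1/2255

1/2255


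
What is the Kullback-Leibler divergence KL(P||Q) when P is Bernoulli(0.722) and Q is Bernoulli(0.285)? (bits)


KL = p*log2(p/q) + (1-p)*log2((1-p)/(1-q)) = 0.722*log2(0.722/0.285) + 0.278*log2(0.278/0.715) = 0.5894

0.5894 bits


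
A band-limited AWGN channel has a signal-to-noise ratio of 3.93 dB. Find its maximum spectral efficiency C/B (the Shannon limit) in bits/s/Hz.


SNR_linear = 10^(3.93/10) = 2.4717; C/B = log2(1 + SNR_linear) = log2(1 + 2.4717) = 1.7957

1.7957 bits/s/Hz


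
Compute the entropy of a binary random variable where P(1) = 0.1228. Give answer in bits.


H = -p*log2(p) - (1-p)*log2(1-p). -0.1228*log2(0.1228) = 0.371546; -0.8772*log2(0.8772) = 0.165810. H = 0.371546 + 0.165810 = 0.5374

0.5374 bits


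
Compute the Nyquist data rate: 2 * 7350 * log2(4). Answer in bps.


Rate = 2 * B * log2(M) = 2 * 7350 * 2.0 = 29400.0

29400.0 bps


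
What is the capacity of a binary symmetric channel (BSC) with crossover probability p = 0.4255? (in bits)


H(p) = -p*log2(p) - (1-p)*log2(1-p) = -0.4255*log2(0.4255) - 0.5745*log2(0.5745) = 0.524543 + 0.459382 = 0.9839. C = 1 - H(p) = 1 - 0.9839 = 0.0161

0.0161 bits


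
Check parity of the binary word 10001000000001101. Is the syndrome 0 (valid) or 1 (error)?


Syndrome = XOR of all bits = 1 XOR 0 XOR 0 XOR 0 XOR 1 XOR 0 XOR 0 XOR 0 XOR 0 XOR 0 XOR 0 XOR 0 XOR 0 XOR 1 XOR 1 XOR 0 XOR 1 = 1

1


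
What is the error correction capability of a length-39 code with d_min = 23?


Correction capability = floor((d-1)/2) = floor((23-1)/2) = 11

11 errors


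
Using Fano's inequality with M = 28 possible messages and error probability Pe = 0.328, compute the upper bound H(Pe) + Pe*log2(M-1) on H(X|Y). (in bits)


H(Pe) = -Pe*log2(Pe) - (1-Pe)*log2(1-Pe) = -0.328*log2(0.328) - 0.672*log2(0.672) = 0.527500 + 0.385370 = 0.9129. Pe*log2(M-1) = 0.328*log2(27) = 1.559603. Bound = H(Pe) + Pe*log2(M-1) = 0.527500 + 0.385370 + 1.559603 = 2.4725

2.4725 bits


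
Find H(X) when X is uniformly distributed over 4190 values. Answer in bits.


H = log2(n) = log2(4190) = 12.0327

12.0327 bits


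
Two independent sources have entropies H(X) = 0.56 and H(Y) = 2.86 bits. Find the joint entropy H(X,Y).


For independent variables, H(X,Y) = H(X) + H(Y) = 0.56 + 2.86 = 3.42

3.42 bits


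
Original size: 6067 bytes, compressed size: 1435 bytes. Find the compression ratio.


Ratio = original / compressed = 6067 / 1435 = 4.2279

4.2279


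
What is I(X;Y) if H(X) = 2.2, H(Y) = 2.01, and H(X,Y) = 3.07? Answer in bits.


I(X;Y) = H(X) + H(Y) - H(X,Y) = 2.2 + 2.01 - 3.07 = 1.14

1.14 bits


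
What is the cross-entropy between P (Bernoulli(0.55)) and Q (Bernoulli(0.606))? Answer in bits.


H(P,Q) = -p*log2(q) - (1-p)*log2(1-q). -0.55*log2(0.606) = 0.397436; -0.45*log2(0.394) = 0.604680. H(P,Q) = 0.397436 + 0.604680 = 1.0021

1.0021 bits


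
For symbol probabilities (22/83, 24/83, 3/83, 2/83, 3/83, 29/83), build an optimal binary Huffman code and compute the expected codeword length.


Huffman construction (repeatedly merge the two least-probable nodes; each merge adds 1 bit to every symbol beneath it): 2/83 + 3/83 = 5/83; 3/83 + 5/83 = 8/83; 8/83 + 22/83 = 30/83; 24/83 + 29/83 = 53/83; 30/83 + 53/83 = 1. Resulting codeword lengths (in the order the probabilities were given): (2, 2, 4, 4, 3, 2). L_avg = sum(p_i * l_i) = 22/83*2 + 24/83*2 + 3/83*4 + 2/83*4 + 3/83*3 + 29/83*2 = 179/83 = 2.1566

2.1566 bits


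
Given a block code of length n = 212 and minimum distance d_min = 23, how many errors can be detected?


Detection capability = d_min - 1 = 23 - 1 = 22

22 errors


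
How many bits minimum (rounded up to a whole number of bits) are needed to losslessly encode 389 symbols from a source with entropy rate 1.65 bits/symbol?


Minimum bits >= n * H = 389 * 1.65 = 641.85, rounded up to a whole number of bits = 642

642 bits


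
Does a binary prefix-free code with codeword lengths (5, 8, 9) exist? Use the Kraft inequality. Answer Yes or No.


Kraft sum = sum(2^(-l_i)) = 0.0371, need <= 1. Result: satisfied (a binary prefix-free code with these lengths exists)

Yes


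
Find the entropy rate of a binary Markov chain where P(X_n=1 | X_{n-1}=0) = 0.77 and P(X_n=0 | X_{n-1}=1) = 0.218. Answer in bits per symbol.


Stationary distribution: pi_0 = p10/(p01+p10) = 0.2206, pi_1 = 0.7794. Entropy rate H' = pi_0*H(p01) + pi_1*H(p10) = 0.2206*0.778 + 0.7794*0.7565 = 0.7612

0.7612 bits/symbol


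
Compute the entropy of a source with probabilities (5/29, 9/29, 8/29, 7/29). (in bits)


H = -sum(p_i * log2(p_i)). Terms: -(5/29)*log2(5/29) = 0.437251; -(9/29)*log2(9/29) = 0.523879; -(8/29)*log2(8/29) = 0.512546; -(7/29)*log2(7/29) = 0.494979. H = 0.437251 + 0.523879 + 0.512546 + 0.494979 = 1.9687

1.9687 bits


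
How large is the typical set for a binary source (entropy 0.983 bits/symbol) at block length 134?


log2|A_typical| = nH = 134 * 0.983 = 131.722, so |A_typical| ~ 2^131.722 = 4.490e+39

4.490e+39


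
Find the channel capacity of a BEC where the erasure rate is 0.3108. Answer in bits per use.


C = 1 - epsilon = 1 - 0.3108 = 0.6892

0.6892 bits


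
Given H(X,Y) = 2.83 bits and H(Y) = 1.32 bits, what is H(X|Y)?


H(X|Y) = H(X,Y) - H(Y) = 2.83 - 1.32 = 1.51

1.51 bits


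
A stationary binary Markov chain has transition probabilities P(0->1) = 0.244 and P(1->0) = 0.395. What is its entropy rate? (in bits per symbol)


Stationary distribution: pi_0 = p10/(p01+p10) = 0.6182, pi_1 = 0.3818. Entropy rate H' = pi_0*H(p01) + pi_1*H(p10) = 0.6182*0.8016 + 0.3818*0.968 = 0.8651

0.8651 bits/symbol


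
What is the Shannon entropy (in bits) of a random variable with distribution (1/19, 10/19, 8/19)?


H = -sum(p_i * log2(p_i)). Terms: -(1/19)*log2(1/19) = 0.223575; -(10/19)*log2(10/19) = 0.487368; -(8/19)*log2(8/19) = 0.525443. H = 0.223575 + 0.487368 + 0.525443 = 1.2364

1.2364 bits


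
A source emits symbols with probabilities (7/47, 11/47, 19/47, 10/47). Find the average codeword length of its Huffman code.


Huffman construction (repeatedly merge the two least-probable nodes; each merge adds 1 bit to every symbol beneath it): 7/47 + 10/47 = 17/47; 11/47 + 17/47 = 28/47; 19/47 + 28/47 = 1. Resulting codeword lengths (in the order the probabilities were given): (3, 2, 1, 3). L_avg = sum(p_i * l_i) = 7/47*3 + 11/47*2 + 19/47*1 + 10/47*3 = 92/47 = 1.9574

1.9574 bits


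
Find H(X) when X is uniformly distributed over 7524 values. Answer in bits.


H = log2(n) = log2(7524) = 12.8773

12.8773 bits


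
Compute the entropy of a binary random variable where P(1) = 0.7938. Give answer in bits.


H = -p*log2(p) - (1-p)*log2(1-p). -0.7938*log2(0.7938) = 0.264456; -0.2062*log2(0.2062) = 0.469700. H = 0.264456 + 0.469700 = 0.7342

0.7342 bits


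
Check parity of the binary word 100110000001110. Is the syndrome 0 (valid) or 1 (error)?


Syndrome = XOR of all bits = 1 XOR 0 XOR 0 XOR 1 XOR 1 XOR 0 XOR 0 XOR 0 XOR 0 XOR 0 XOR 0 XOR 1 XOR 1 XOR 1 XOR 0 = 0

0


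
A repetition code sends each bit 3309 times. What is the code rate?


Rate = k/n = 1/3309

1/3309


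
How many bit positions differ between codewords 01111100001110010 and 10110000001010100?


Count differing positions: ^ ^ . . ^ ^ . . . . . ^ . . ^ ^ . = 7 differences

7


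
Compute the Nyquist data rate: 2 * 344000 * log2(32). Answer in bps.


Rate = 2 * B * log2(M) = 2 * 344000 * 5.0 = 3440000.0

3440000.0 bps


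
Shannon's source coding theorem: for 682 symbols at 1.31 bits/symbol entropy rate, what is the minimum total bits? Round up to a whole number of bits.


Minimum bits >= n * H = 682 * 1.31 = 893.42, rounded up to a whole number of bits = 894

894 bits


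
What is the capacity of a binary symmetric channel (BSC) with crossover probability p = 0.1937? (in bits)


H(p) = -p*log2(p) - (1-p)*log2(1-p) = -0.1937*log2(0.1937) - 0.8063*log2(0.8063) = 0.458702 + 0.250446 = 0.7091. C = 1 - H(p) = 1 - 0.7091 = 0.2909

0.2909 bits


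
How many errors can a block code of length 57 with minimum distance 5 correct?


Correction capability = floor((d-1)/2) = floor((5-1)/2) = 2

2 errors


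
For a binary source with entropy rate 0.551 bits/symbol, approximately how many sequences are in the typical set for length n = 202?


log2|A_typical| = nH = 202 * 0.551 = 111.302, so |A_typical| ~ 2^111.302 = 3.201e+33

3.201e+33


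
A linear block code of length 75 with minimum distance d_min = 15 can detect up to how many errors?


Detection capability = d_min - 1 = 15 - 1 = 14

14 errors


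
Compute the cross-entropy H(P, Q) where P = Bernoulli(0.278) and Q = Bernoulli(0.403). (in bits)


H(P,Q) = -p*log2(q) - (1-p)*log2(1-q). -0.278*log2(0.403) = 0.364499; -0.722*log2(0.597) = 0.537310. H(P,Q) = 0.364499 + 0.537310 = 0.9018

0.9018 bits


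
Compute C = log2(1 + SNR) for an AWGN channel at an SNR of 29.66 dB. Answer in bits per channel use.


SNR_linear = 10^(29.66/10) = 924.6982; C = log2(1 + SNR_linear) = log2(1 + 924.6982) = 9.8544

9.8544 bits/channel use


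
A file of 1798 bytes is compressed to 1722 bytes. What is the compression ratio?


Ratio = original / compressed = 1798 / 1722 = 1.0441

1.0441


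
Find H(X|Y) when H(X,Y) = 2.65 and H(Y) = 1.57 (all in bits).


H(X|Y) = H(X,Y) - H(Y) = 2.65 - 1.57 = 1.08

1.08 bits


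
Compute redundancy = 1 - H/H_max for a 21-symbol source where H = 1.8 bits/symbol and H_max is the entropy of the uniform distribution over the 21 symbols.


H_max = log2(K) = log2(21) = 4.3923 bits/symbol. Redundancy = 1 - H/H_max = 1 - 1.8/4.3923 = 1 - 0.4098 = 0.5902

0.5902


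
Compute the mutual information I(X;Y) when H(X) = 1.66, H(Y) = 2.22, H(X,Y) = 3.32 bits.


I(X;Y) = H(X) + H(Y) - H(X,Y) = 1.66 + 2.22 - 3.32 = 0.56

0.56 bits


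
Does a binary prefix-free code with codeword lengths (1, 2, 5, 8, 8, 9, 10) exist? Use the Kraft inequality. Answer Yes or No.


Kraft sum = sum(2^(-l_i)) = 0.792, need <= 1. Result: satisfied (a binary prefix-free code with these lengths exists)

Yes


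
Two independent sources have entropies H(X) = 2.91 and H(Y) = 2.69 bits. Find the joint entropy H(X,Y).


For independent variables, H(X,Y) = H(X) + H(Y) = 2.91 + 2.69 = 5.6

5.6 bits


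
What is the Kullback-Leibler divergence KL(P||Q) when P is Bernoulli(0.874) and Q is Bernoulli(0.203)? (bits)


KL = p*log2(p/q) + (1-p)*log2((1-p)/(1-q)) = 0.874*log2(0.874/0.203) + 0.126*log2(0.126/0.797) = 1.5055

1.5055 bits


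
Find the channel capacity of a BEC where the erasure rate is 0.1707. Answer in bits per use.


C = 1 - epsilon = 1 - 0.1707 = 0.8293

0.8293 bits


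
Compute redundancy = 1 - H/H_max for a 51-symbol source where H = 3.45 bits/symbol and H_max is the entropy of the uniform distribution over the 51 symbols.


H_max = log2(K) = log2(51) = 5.6724 bits/symbol. Redundancy = 1 - H/H_max = 1 - 3.45/5.6724 = 1 - 0.6082 = 0.3918

0.3918


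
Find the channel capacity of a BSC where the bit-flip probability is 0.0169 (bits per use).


H(p) = -p*log2(p) - (1-p)*log2(1-p) = -0.0169*log2(0.0169) - 0.9831*log2(0.9831) = 0.099487 + 0.024174 = 0.1237. C = 1 - H(p) = 1 - 0.1237 = 0.8763

0.8763 bits


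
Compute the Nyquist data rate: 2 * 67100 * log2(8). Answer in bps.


Rate = 2 * B * log2(M) = 2 * 67100 * 3.0 = 402600.0

402600.0 bps


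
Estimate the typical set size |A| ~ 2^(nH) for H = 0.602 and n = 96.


log2|A_typical| = nH = 96 * 0.602 = 57.792, so |A_typical| ~ 2^57.792 = 2.495e+17

2.495e+17


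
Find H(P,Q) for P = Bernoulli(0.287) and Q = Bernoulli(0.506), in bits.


H(P,Q) = -p*log2(q) - (1-p)*log2(1-q). -0.287*log2(0.506) = 0.282061; -0.713*log2(0.494) = 0.725418. H(P,Q) = 0.282061 + 0.725418 = 1.0075

1.0075 bits


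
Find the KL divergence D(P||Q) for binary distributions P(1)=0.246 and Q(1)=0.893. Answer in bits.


KL = p*log2(p/q) + (1-p)*log2((1-p)/(1-q)) = 0.246*log2(0.246/0.893) + 0.754*log2(0.754/0.107) = 1.6664

1.6664 bits


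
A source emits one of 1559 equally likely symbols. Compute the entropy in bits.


H = log2(n) = log2(1559) = 10.6064

10.6064 bits


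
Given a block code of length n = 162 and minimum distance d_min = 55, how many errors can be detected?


Detection capability = d_min - 1 = 55 - 1 = 54

54 errors


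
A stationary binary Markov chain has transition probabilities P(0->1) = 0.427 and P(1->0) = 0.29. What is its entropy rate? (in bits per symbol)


Stationary distribution: pi_0 = p10/(p01+p10) = 0.4045, pi_1 = 0.5955. Entropy rate H' = pi_0*H(p01) + pi_1*H(p10) = 0.4045*0.9846 + 0.5955*0.8687 = 0.9156

0.9156 bits/symbol


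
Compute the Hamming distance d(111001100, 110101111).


Count differing positions: . . ^ ^ . . . ^ ^ = 4 differences

4


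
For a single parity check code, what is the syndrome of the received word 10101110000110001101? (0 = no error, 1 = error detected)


Syndrome = XOR of all bits = 1 XOR 0 XOR 1 XOR 0 XOR 1 XOR 1 XOR 1 XOR 0 XOR 0 XOR 0 XOR 0 XOR 1 XOR 1 XOR 0 XOR 0 XOR 0 XOR 1 XOR 1 XOR 0 XOR 1 = 0

0


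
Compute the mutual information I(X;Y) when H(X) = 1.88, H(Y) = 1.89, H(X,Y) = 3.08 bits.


I(X;Y) = H(X) + H(Y) - H(X,Y) = 1.88 + 1.89 - 3.08 = 0.69

0.69 bits


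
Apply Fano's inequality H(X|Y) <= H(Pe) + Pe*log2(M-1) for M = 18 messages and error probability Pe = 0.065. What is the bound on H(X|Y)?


H(Pe) = -Pe*log2(Pe) - (1-Pe)*log2(1-Pe) = -0.065*log2(0.065) - 0.935*log2(0.935) = 0.256322 + 0.090659 = 0.347. Pe*log2(M-1) = 0.065*log2(17) = 0.265685. Bound = H(Pe) + Pe*log2(M-1) = 0.256322 + 0.090659 + 0.265685 = 0.6127

0.6127 bits


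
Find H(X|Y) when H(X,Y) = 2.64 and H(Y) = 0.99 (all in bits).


H(X|Y) = H(X,Y) - H(Y) = 2.64 - 0.99 = 1.65

1.65 bits


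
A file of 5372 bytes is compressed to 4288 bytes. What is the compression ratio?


Ratio = original / compressed = 5372 / 4288 = 1.2528

1.2528


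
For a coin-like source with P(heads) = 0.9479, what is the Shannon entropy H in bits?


H = -p*log2(p) - (1-p)*log2(1-p). -0.9479*log2(0.9479) = 0.073171; -0.0521*log2(0.0521) = 0.222080. H = 0.073171 + 0.222080 = 0.2953

0.2953 bits


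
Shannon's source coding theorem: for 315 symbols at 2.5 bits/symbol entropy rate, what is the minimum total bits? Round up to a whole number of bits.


Minimum bits >= n * H = 315 * 2.5 = 787.5, rounded up to a whole number of bits = 788

788 bits


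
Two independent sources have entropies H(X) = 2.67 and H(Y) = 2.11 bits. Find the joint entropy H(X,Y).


For independent variables, H(X,Y) = H(X) + H(Y) = 2.67 + 2.11 = 4.78

4.78 bits


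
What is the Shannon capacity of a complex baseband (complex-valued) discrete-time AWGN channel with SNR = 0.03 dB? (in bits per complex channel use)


SNR_linear = 10^(0.03/10) = 1.0069; C = log2(1 + SNR_linear) = log2(1 + 1.0069) = 1.005

1.005 bits/channel use


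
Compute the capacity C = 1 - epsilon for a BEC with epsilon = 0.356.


C = 1 - epsilon = 1 - 0.356 = 0.644

0.644 bits


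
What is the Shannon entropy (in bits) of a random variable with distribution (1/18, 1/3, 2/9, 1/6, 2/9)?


H = -sum(p_i * log2(p_i)). Terms: -(1/18)*log2(1/18) = 0.231663; -(1/3)*log2(1/3) = 0.528321; -(2/9)*log2(2/9) = 0.482206; -(1/6)*log2(1/6) = 0.430827; -(2/9)*log2(2/9) = 0.482206. H = 0.231663 + 0.528321 + 0.482206 + 0.430827 + 0.482206 = 2.1552

2.1552 bits


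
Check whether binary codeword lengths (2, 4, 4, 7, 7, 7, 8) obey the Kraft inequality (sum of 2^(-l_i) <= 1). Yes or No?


Kraft sum = sum(2^(-l_i)) = 0.4023, need <= 1. Result: satisfied (a binary prefix-free code with these lengths exists)

Yes


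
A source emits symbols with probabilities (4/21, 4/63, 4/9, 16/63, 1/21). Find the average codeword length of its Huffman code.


Huffman construction (repeatedly merge the two least-probable nodes; each merge adds 1 bit to every symbol beneath it): 1/21 + 4/63 = 1/9; 1/9 + 4/21 = 19/63; 16/63 + 19/63 = 5/9; 4/9 + 5/9 = 1. Resulting codeword lengths (in the order the probabilities were given): (3, 4, 1, 2, 4). L_avg = sum(p_i * l_i) = 4/21*3 + 4/63*4 + 4/9*1 + 16/63*2 + 1/21*4 = 124/63 = 1.9683

1.9683 bits


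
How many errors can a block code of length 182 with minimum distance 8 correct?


Correction capability = floor((d-1)/2) = floor((8-1)/2) = 3

3 errors


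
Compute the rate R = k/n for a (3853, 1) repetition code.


Rate = k/n = 1/3853

1/3853


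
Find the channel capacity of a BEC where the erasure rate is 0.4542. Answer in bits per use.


C = 1 - epsilon = 1 - 0.4542 = 0.5458

0.5458 bits


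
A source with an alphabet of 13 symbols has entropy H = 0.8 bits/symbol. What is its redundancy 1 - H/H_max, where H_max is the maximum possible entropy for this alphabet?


H_max = log2(K) = log2(13) = 3.7004 bits/symbol. Redundancy = 1 - H/H_max = 1 - 0.8/3.7004 = 1 - 0.2162 = 0.7838

0.7838


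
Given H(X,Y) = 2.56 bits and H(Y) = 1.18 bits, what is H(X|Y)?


H(X|Y) = H(X,Y) - H(Y) = 2.56 - 1.18 = 1.38

1.38 bits


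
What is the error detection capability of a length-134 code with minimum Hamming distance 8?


Detection capability = d_min - 1 = 8 - 1 = 7

7 errors


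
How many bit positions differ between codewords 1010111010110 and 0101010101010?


Count differing positions: ^ ^ ^ ^ ^ . ^ ^ ^ ^ ^ . . = 10 differences

10


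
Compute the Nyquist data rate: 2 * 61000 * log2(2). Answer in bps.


Rate = 2 * B * log2(M) = 2 * 61000 * 1.0 = 122000.0

122000.0 bps


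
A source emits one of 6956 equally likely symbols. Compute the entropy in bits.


H = log2(n) = log2(6956) = 12.764

12.764 bits


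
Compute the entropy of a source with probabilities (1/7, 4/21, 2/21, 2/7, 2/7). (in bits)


H = -sum(p_i * log2(p_i)). Terms: -(1/7)*log2(1/7) = 0.401051; -(4/21)*log2(4/21) = 0.455680; -(2/21)*log2(2/21) = 0.323078; -(2/7)*log2(2/7) = 0.516387; -(2/7)*log2(2/7) = 0.516387. H = 0.401051 + 0.455680 + 0.323078 + 0.516387 + 0.516387 = 2.2126

2.2126 bits


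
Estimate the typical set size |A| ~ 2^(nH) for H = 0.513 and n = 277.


log2|A_typical| = nH = 277 * 0.513 = 142.101, so |A_typical| ~ 2^142.101 = 5.979e+42

5.979e+42


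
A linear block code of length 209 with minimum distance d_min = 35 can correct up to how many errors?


Correction capability = floor((d-1)/2) = floor((35-1)/2) = 17

17 errors


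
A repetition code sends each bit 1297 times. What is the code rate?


Rate = k/n = 1/1297

1/1297


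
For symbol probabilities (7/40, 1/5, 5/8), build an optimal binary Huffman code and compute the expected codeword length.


Huffman construction (repeatedly merge the two least-probable nodes; each merge adds 1 bit to every symbol beneath it): 7/40 + 1/5 = 3/8; 3/8 + 5/8 = 1. Resulting codeword lengths (in the order the probabilities were given): (2, 2, 1). L_avg = sum(p_i * l_i) = 7/40*2 + 1/5*2 + 5/8*1 = 11/8 = 1.375

1.375 bits


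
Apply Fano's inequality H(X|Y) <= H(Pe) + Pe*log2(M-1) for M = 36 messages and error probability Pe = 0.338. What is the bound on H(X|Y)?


H(Pe) = -Pe*log2(Pe) - (1-Pe)*log2(1-Pe) = -0.338*log2(0.338) - 0.662*log2(0.662) = 0.528938 + 0.393954 = 0.9229. Pe*log2(M-1) = 0.338*log2(35) = 1.733698. Bound = H(Pe) + Pe*log2(M-1) = 0.528938 + 0.393954 + 1.733698 = 2.6566

2.6566 bits


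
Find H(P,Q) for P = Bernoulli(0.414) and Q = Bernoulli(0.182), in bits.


H(P,Q) = -p*log2(q) - (1-p)*log2(1-q). -0.414*log2(0.182) = 1.017608; -0.586*log2(0.818) = 0.169839. H(P,Q) = 1.017608 + 0.169839 = 1.1874

1.1874 bits


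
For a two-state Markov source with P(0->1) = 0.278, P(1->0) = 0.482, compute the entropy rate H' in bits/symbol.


Stationary distribution: pi_0 = p10/(p01+p10) = 0.6342, pi_1 = 0.3658. Entropy rate H' = pi_0*H(p01) + pi_1*H(p10) = 0.6342*0.8527 + 0.3658*0.9991 = 0.9062

0.9062 bits/symbol


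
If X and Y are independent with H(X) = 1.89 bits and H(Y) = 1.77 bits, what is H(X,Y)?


For independent variables, H(X,Y) = H(X) + H(Y) = 1.89 + 1.77 = 3.66

3.66 bits


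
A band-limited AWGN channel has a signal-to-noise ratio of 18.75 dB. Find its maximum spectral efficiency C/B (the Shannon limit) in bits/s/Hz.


SNR_linear = 10^(18.75/10) = 74.9894; C/B = log2(1 + SNR_linear) = log2(1 + 74.9894) = 6.2477

6.2477 bits/s/Hz


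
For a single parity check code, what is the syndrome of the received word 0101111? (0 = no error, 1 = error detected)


Syndrome = XOR of all bits = 0 XOR 1 XOR 0 XOR 1 XOR 1 XOR 1 XOR 1 = 1

1


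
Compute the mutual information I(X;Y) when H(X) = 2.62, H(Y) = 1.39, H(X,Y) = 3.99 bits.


I(X;Y) = H(X) + H(Y) - H(X,Y) = 2.62 + 1.39 - 3.99 = 0.02

0.02 bits


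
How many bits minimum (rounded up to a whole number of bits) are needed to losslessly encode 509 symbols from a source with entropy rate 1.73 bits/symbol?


Minimum bits >= n * H = 509 * 1.73 = 880.57, rounded up to a whole number of bits = 881

881 bits


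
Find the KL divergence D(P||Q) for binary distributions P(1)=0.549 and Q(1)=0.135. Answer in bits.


KL = p*log2(p/q) + (1-p)*log2((1-p)/(1-q)) = 0.549*log2(0.549/0.135) + 0.451*log2(0.451/0.865) = 0.6873

0.6873 bits


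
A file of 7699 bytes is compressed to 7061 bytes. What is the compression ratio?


Ratio = original / compressed = 7699 / 7061 = 1.0904

1.0904


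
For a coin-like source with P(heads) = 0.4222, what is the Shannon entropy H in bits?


H = -p*log2(p) - (1-p)*log2(1-p). -0.4222*log2(0.4222) = 0.525217; -0.5778*log2(0.5778) = 0.457247. H = 0.525217 + 0.457247 = 0.9825

0.9825 bits


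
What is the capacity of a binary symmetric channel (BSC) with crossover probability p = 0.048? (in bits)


H(p) = -p*log2(p) - (1-p)*log2(1-p) = -0.048*log2(0.048) - 0.952*log2(0.952) = 0.210279 + 0.067560 = 0.2778. C = 1 - H(p) = 1 - 0.2778 = 0.7222

0.7222 bits


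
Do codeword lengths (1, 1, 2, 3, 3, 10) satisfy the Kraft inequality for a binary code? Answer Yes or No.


Kraft sum = sum(2^(-l_i)) = 1.501, need <= 1. Result: violated (a binary prefix-free code with these lengths cannot exist)

No


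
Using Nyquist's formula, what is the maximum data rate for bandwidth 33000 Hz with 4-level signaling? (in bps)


Rate = 2 * B * log2(M) = 2 * 33000 * 2.0 = 132000.0

132000.0 bps


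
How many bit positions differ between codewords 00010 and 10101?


Count differing positions: ^ . ^ ^ ^ = 4 differences

4


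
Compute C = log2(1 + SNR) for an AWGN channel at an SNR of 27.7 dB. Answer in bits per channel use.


SNR_linear = 10^(27.7/10) = 588.8437; C = log2(1 + SNR_linear) = log2(1 + 588.8437) = 9.2042

9.2042 bits/channel use


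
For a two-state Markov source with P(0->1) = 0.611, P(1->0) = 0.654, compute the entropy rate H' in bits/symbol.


Stationary distribution: pi_0 = p10/(p01+p10) = 0.517, pi_1 = 0.483. Entropy rate H' = pi_0*H(p01) + pi_1*H(p10) = 0.517*0.9642 + 0.483*0.9304 = 0.9479

0.9479 bits/symbol


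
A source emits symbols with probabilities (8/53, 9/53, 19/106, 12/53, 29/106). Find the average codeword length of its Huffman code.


Huffman construction (repeatedly merge the two least-probable nodes; each merge adds 1 bit to every symbol beneath it): 8/53 + 9/53 = 17/53; 19/106 + 12/53 = 43/106; 29/106 + 17/53 = 63/106; 43/106 + 63/106 = 1. Resulting codeword lengths (in the order the probabilities were given): (3, 3, 2, 2, 2). L_avg = sum(p_i * l_i) = 8/53*3 + 9/53*3 + 19/106*2 + 12/53*2 + 29/106*2 = 123/53 = 2.3208

2.3208 bits


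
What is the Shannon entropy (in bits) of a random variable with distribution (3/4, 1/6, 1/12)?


H = -sum(p_i * log2(p_i)). Terms: -(3/4)*log2(3/4) = 0.311278; -(1/6)*log2(1/6) = 0.430827; -(1/12)*log2(1/12) = 0.298747. H = 0.311278 + 0.430827 + 0.298747 = 1.0409

1.0409 bits


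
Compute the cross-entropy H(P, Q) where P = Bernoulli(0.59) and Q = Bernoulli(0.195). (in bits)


H(P,Q) = -p*log2(q) - (1-p)*log2(1-q). -0.59*log2(0.195) = 1.391488; -0.41*log2(0.805) = 0.128305. H(P,Q) = 1.391488 + 0.128305 = 1.5198

1.5198 bits


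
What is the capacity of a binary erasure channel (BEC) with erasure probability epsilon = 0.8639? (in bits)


C = 1 - epsilon = 1 - 0.8639 = 0.1361

0.1361 bits


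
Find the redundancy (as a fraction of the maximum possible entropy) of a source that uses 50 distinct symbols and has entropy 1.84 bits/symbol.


H_max = log2(K) = log2(50) = 5.6439 bits/symbol. Redundancy = 1 - H/H_max = 1 - 1.84/5.6439 = 1 - 0.326 = 0.674

0.674
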